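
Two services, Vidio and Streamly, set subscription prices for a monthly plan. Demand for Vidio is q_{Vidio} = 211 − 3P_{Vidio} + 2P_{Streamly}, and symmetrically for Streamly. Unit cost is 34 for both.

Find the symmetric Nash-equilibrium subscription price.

78.25

Vidio's profit: π = (P_{Vidio} − 34)(211 − 3P_{Vidio} + 2P_{Streamly}).
∂π/∂P_{Vidio} = 313 − 6P_{Vidio} + 2P_{Streamly} = 0 ⇒ P_{Vidio} = 313/6 + (1/3)P_{Streamly}.
The game is symmetric, so in equilibrium P_{Streamly} = P_{Vidio}: the reaction function gives (2/3)P_{Vidio} = 313/6, hence P_{Vidio} = 78.25.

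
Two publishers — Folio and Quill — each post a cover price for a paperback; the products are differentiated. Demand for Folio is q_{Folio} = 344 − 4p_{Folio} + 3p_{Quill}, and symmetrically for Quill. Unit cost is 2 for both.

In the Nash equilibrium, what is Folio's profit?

Folio's profit: π = (p_{Folio} − 2)(344 − 4p_{Folio} + 3p_{Quill}).
∂π/∂p_{Folio} = 352 − 8p_{Folio} + 3p_{Quill} = 0 ⇒ p_{Folio} = 44 + 0.375p_{Quill}.
Setting p_{Folio} = p_{Quill} in the reaction function: p_{Folio} = 44 + 0.375p_{Folio}, so p_{Folio} = 44 / 0.625 = 70.4.
q_{Folio} = 344 − 4·70.4 + 3·70.4 = 273.6.
Profit = (70.4 − 2)·273.6 = 18714.24.

18714.24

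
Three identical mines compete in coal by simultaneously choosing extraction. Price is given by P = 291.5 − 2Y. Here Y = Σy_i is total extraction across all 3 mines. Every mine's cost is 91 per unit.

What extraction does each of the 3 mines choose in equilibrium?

25.0625

A representative mine's profit is π_i = y_i(291.5 − 2Y) − 91y_i, with Y = y_i + Σ_{j≠i} y_j.
First-order condition: 200.5 − 4y_i − 2Σ_{j≠i} y_j = 0.
In a symmetric equilibrium every mine chooses the same y, so Σ_{j≠i} y_j = 2y. The condition becomes 200.5 − 8y = 0, giving y = 200.5/8 = 25.0625.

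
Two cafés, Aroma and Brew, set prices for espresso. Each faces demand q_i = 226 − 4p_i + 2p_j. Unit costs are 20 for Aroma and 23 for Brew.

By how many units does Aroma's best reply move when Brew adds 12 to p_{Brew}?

Aroma's profit: π = (p_{Aroma} − 20)(226 − 4p_{Aroma} + 2p_{Brew}).
∂π/∂p_{Aroma} = 306 − 8p_{Aroma} + 2p_{Brew} = 0 ⇒ p_{Aroma} = 38.25 + 0.25p_{Brew}.
The reaction-function slope is 0.25, so a 12-unit rise in p_{Brew} moves p_{Aroma} by 0.25 × 12 = 3. Aroma's best response rises — the actions are strategic complements.

3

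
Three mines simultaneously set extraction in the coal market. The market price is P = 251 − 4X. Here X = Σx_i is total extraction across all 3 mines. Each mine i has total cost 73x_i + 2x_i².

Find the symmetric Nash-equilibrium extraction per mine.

8.9

A representative mine's profit is π_i = x_i(251 − 4X) − 73x_i − 2x_i², with X = x_i + Σ_{j≠i} x_j.
First-order condition: 178 − 12x_i − 4Σ_{j≠i} x_j = 0.
Imposing symmetry (x_j = x for all j) turns Σ_{j≠i} x_j into 2x, so 178 = 20x and x = 8.9.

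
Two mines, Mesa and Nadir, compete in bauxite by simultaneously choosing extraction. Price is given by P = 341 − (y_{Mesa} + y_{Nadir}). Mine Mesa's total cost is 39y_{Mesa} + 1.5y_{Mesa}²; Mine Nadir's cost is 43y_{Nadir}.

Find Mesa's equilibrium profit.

Mine Mesa's profit: π = y_{Mesa}(341 − (y_{Mesa} + y_{Nadir})) − 39y_{Mesa} − 1.5y_{Mesa}².
∂π/∂y_{Mesa} = 302 − 5y_{Mesa} − y_{Nadir} = 0, so y_{Mesa} = 60.4 − 0.2y_{Nadir}.
For Nadir: ∂π/∂y_{Nadir} = 298 − 2y_{Nadir} − y_{Mesa} = 0 ⇒ y_{Nadir} = 149 − 0.5y_{Mesa}.
Plugging y_{Nadir} into Mesa's best response: y_{Mesa} = 60.4 − 0.2(149 − 0.5y_{Mesa}) ⇒ 0.9y_{Mesa} = 30.6, so y_{Mesa} = 34.
Then y_{Nadir} = 149 − 0.5·34 = 132.
Price P = 341 − 166 = 175.
Mesa's profit: (175 − 39)·34 − 1.5(34)² = 2890.

2890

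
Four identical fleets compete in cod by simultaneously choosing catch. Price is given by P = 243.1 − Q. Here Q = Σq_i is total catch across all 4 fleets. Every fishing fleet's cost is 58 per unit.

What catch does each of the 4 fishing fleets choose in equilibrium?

37.02

A representative fishing fleet's profit is π_i = q_i(243.1 − Q) − 58q_i, with Q = q_i + Σ_{j≠i} q_j.
First-order condition: 185.1 − 2q_i − Σ_{j≠i} q_j = 0.
Imposing symmetry (q_j = q for all j) turns Σ_{j≠i} q_j into 3q, so 185.1 = 5q and q = 37.02.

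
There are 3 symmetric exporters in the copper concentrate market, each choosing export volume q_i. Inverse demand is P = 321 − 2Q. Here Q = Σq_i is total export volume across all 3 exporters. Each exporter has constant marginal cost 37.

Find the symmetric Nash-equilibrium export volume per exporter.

35.5

A representative exporter's profit is π_i = q_i(321 − 2Q) − 37q_i, with Q = q_i + Σ_{j≠i} q_j.
First-order condition: 284 − 4q_i − 2Σ_{j≠i} q_j = 0.
In a symmetric equilibrium every exporter chooses the same q, so Σ_{j≠i} q_j = 2q. The condition becomes 284 − 8q = 0, giving q = 284/8 = 35.5.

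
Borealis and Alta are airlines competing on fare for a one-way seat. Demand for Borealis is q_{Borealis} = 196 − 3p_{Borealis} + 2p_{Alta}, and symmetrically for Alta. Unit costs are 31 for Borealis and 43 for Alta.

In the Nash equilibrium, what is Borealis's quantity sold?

Borealis's profit: π = (p_{Borealis} − 31)(196 − 3p_{Borealis} + 2p_{Alta}).
∂π/∂p_{Borealis} = 289 − 6p_{Borealis} + 2p_{Alta} = 0 ⇒ p_{Borealis} = 289/6 + (1/3)p_{Alta}.
Similarly p_{Alta} = 325/6 + (1/3)p_{Borealis}.
Substituting the second reaction function into the first: p_{Borealis} = 289/6 + (1/3)(325/6 + (1/3)p_{Borealis}), which gives (8/9)p_{Borealis} = 596/9 ⇒ p_{Borealis} = 74.5.
Then p_{Alta} = 325/6 + (1/3)·74.5 = 79.
q_{Borealis} = 196 − 3·74.5 + 2·79 = 130.5.

130.5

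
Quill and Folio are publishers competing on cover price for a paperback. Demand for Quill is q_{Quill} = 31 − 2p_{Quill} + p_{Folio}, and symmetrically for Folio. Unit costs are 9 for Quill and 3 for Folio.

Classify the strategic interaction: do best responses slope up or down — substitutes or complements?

Quill's profit: π = (p_{Quill} − 9)(31 − 2p_{Quill} + p_{Folio}).
∂π/∂p_{Quill} = 49 − 4p_{Quill} + p_{Folio} = 0 ⇒ p_{Quill} = 12.25 + 0.25p_{Folio}.
The best-response slope dp_{Quill}/dp_{Folio} = 0.25 > 0: the reaction function is upward-sloping, so the choices are strategic complements.

strategic complements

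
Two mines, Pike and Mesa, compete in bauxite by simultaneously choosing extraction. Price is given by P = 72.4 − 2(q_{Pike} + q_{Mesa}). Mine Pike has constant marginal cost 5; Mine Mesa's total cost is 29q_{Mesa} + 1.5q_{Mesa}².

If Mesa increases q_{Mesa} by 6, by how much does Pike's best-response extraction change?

-3

Mine Pike's profit: π = q_{Pike}(72.4 − 2(q_{Pike} + q_{Mesa})) − 5q_{Pike}.
∂π/∂q_{Pike} = 67.4 − 4q_{Pike} − 2q_{Mesa} = 0, so q_{Pike} = 16.85 − 0.5q_{Mesa}.
The reaction-function slope is −0.5, so a 6-unit rise in q_{Mesa} moves q_{Pike} by −0.5 × 6 = −3. Pike's best response falls — the actions are strategic substitutes.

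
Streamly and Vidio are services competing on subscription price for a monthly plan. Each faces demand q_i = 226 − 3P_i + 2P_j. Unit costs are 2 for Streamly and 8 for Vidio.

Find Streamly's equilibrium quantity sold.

Streamly's profit: π = (P_{Streamly} − 2)(226 − 3P_{Streamly} + 2P_{Vidio}).
∂π/∂P_{Streamly} = 232 − 6P_{Streamly} + 2P_{Vidio} = 0 ⇒ P_{Streamly} = 116/3 + (1/3)P_{Vidio}.
Similarly P_{Vidio} = 125/3 + (1/3)P_{Streamly}.
Substituting the second reaction function into the first: P_{Streamly} = 116/3 + (1/3)(125/3 + (1/3)P_{Streamly}), which gives (8/9)P_{Streamly} = 473/9 ⇒ P_{Streamly} = 59.125.
Then P_{Vidio} = 125/3 + (1/3)·59.125 = 61.375.
q_{Streamly} = 226 − 3·59.125 + 2·61.375 = 171.375.

171.375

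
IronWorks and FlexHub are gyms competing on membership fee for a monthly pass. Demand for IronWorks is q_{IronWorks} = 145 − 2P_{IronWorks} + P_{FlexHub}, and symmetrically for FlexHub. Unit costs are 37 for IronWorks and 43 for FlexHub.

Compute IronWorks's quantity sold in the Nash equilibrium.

IronWorks's profit: π = (P_{IronWorks} − 37)(145 − 2P_{IronWorks} + P_{FlexHub}).
∂π/∂P_{IronWorks} = 219 − 4P_{IronWorks} + P_{FlexHub} = 0 ⇒ P_{IronWorks} = 54.75 + 0.25P_{FlexHub}.
Similarly P_{FlexHub} = 57.75 + 0.25P_{IronWorks}.
Plugging P_{FlexHub} into IronWorks's best response: P_{IronWorks} = 54.75 + 0.25(57.75 + 0.25P_{IronWorks}) ⇒ 0.9375P_{IronWorks} = 69.1875, so P_{IronWorks} = 73.8.
Then P_{FlexHub} = 57.75 + 0.25·73.8 = 76.2.
q_{IronWorks} = 145 − 2·73.8 + 76.2 = 73.6.

73.6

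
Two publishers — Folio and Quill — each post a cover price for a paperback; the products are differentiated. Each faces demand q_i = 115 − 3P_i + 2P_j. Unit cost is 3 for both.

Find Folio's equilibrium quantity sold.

Folio's profit: π = (P_{Folio} − 3)(115 − 3P_{Folio} + 2P_{Quill}).
∂π/∂P_{Folio} = 124 − 6P_{Folio} + 2P_{Quill} = 0 ⇒ P_{Folio} = 62/3 + (1/3)P_{Quill}.
By symmetry P_{Quill} = P_{Folio}; substituting into the reaction function, (2/3)P_{Folio} = 62/3 and P_{Folio} = 31.
q_{Folio} = 115 − 3·31 + 2·31 = 84.

84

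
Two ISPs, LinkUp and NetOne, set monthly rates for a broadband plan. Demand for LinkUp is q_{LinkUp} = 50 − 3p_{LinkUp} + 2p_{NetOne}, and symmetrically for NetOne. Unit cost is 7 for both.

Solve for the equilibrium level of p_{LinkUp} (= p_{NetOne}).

17.75

LinkUp's profit: π = (p_{LinkUp} − 7)(50 − 3p_{LinkUp} + 2p_{NetOne}).
∂π/∂p_{LinkUp} = 71 − 6p_{LinkUp} + 2p_{NetOne} = 0 ⇒ p_{LinkUp} = 71/6 + (1/3)p_{NetOne}.
The game is symmetric, so in equilibrium p_{NetOne} = p_{LinkUp}: the reaction function gives (2/3)p_{LinkUp} = 71/6, hence p_{LinkUp} = 17.75.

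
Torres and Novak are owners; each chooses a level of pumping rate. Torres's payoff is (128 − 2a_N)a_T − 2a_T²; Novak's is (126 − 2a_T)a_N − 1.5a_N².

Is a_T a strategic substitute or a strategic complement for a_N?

Expanding Torres's payoff: 128a_T − 2a_Na_T − 2a_T².
∂π/∂a_T = 128 − 2a_N − 4a_T = 0, so a_T = 32 − 0.5a_N.
The best-response slope da_T/da_N = −0.5 < 0: the reaction function is downward-sloping, so the choices are strategic substitutes.

strategic substitutes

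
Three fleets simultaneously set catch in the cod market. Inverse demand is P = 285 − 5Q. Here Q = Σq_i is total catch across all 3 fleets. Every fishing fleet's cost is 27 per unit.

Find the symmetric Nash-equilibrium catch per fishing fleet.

12.9

A representative fishing fleet's profit is π_i = q_i(285 − 5Q) − 27q_i, with Q = q_i + Σ_{j≠i} q_j.
First-order condition: 258 − 10q_i − 5Σ_{j≠i} q_j = 0.
In a symmetric equilibrium every fishing fleet chooses the same q, so Σ_{j≠i} q_j = 2q. The condition becomes 258 − 20q = 0, giving q = 258/20 = 12.9.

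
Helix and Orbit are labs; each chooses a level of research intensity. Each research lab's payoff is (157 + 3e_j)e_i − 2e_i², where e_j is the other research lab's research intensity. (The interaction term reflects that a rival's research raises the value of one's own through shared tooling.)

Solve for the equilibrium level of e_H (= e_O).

157

Helix's payoff is (157 + 3e_O)e_H − 2e_H².
∂π/∂e_H = 157 + 3e_O − 4e_H = 0, so e_H = 39.25 + 0.75e_O.
The game is symmetric, so in equilibrium e_O = e_H: the reaction function gives 0.25e_H = 39.25, hence e_H = 157.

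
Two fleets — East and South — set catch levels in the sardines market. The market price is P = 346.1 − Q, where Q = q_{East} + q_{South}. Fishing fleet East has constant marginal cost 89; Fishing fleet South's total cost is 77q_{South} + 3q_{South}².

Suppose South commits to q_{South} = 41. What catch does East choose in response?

108.05

Fishing fleet East's profit: π = q_{East}(346.1 − (q_{East} + q_{South})) − 89q_{East}.
∂π/∂q_{East} = 257.1 − 2q_{East} − q_{South} = 0, so q_{East} = 128.55 − 0.5q_{South}.
At q_{South} = 41: q_{East} = 128.55 − 0.5·41 = 108.05.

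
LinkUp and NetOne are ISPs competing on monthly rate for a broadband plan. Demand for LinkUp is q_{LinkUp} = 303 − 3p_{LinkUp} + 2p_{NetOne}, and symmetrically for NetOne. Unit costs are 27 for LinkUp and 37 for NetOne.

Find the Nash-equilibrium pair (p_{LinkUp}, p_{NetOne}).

97.875, 101.625

LinkUp's profit: π = (p_{LinkUp} − 27)(303 − 3p_{LinkUp} + 2p_{NetOne}).
∂π/∂p_{LinkUp} = 384 − 6p_{LinkUp} + 2p_{NetOne} = 0 ⇒ p_{LinkUp} = 64 + (1/3)p_{NetOne}.
Similarly p_{NetOne} = 69 + (1/3)p_{LinkUp}.
Substituting the second reaction function into the first: p_{LinkUp} = 64 + (1/3)(69 + (1/3)p_{LinkUp}), which gives (8/9)p_{LinkUp} = 87 ⇒ p_{LinkUp} = 97.875.
Then p_{NetOne} = 69 + (1/3)·97.875 = 101.625.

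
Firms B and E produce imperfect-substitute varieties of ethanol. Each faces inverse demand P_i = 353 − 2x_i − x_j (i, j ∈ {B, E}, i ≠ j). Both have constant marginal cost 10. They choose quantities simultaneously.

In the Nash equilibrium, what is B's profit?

9411.92

Firm B's profit: π = x_B(353 − 2x_B − x_E) − 10x_B.
∂π/∂x_B = 343 − 4x_B − x_E = 0 ⇒ x_B = 85.75 − 0.25x_E.
The game is symmetric, so in equilibrium x_E = x_B: the reaction function gives 1.25x_B = 85.75, hence x_B = 68.6.
P_B = 353 − 2·68.6 − 68.6 = 147.2.
Profit = (147.2 − 10)·68.6 = 9411.92.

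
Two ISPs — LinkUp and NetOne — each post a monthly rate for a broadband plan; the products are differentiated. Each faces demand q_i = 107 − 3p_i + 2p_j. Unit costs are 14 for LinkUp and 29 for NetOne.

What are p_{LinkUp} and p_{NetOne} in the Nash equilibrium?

LinkUp's profit: π = (p_{LinkUp} − 14)(107 − 3p_{LinkUp} + 2p_{NetOne}).
∂π/∂p_{LinkUp} = 149 − 6p_{LinkUp} + 2p_{NetOne} = 0 ⇒ p_{LinkUp} = 149/6 + (1/3)p_{NetOne}.
Similarly p_{NetOne} = 97/3 + (1/3)p_{LinkUp}.
Plugging p_{NetOne} into LinkUp's best response: p_{LinkUp} = 149/6 + (1/3)(97/3 + (1/3)p_{LinkUp}) ⇒ (8/9)p_{LinkUp} = 641/18, so p_{LinkUp} = 40.0625.
Then p_{NetOne} = 97/3 + (1/3)·40.0625 = 45.6875.

40.0625, 45.6875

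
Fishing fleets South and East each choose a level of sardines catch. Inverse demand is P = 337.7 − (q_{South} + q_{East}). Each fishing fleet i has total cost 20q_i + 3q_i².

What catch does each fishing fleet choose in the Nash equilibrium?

Fishing fleet South's profit: π = q_{South}(337.7 − (q_{South} + q_{East})) − 20q_{South} − 3q_{South}².
∂π/∂q_{South} = 317.7 − 8q_{South} − q_{East} = 0, so q_{South} = 39.7125 − 0.125q_{East}.
By symmetry q_{East} = q_{South}; substituting into the reaction function, 1.125q_{South} = 39.7125 and q_{South} = 35.3.

35.3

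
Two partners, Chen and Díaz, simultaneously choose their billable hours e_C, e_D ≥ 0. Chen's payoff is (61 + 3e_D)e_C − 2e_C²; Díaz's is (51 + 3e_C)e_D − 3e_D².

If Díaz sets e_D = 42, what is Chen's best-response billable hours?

46.75

Expanding Chen's payoff: 61e_C + 3e_De_C − 2e_C².
∂π/∂e_C = 61 + 3e_D − 4e_C = 0, so e_C = 15.25 + 0.75e_D.
At e_D = 42: e_C = 15.25 + 0.75·42 = 46.75.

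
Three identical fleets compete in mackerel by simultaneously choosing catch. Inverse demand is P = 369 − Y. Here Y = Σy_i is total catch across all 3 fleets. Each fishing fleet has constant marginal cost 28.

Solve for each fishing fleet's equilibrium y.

85.25

A representative fishing fleet's profit is π_i = y_i(369 − Y) − 28y_i, with Y = y_i + Σ_{j≠i} y_j.
First-order condition: 341 − 2y_i − Σ_{j≠i} y_j = 0.
Imposing symmetry (y_j = y for all j) turns Σ_{j≠i} y_j into 2y, so 341 = 4y and y = 85.25.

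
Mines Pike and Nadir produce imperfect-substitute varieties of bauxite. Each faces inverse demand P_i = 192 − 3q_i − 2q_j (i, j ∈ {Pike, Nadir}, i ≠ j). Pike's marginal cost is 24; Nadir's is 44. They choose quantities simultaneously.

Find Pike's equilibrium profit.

Mine Pike's profit: π = q_{Pike}(192 − 3q_{Pike} − 2q_{Nadir}) − 24q_{Pike}.
∂π/∂q_{Pike} = 168 − 6q_{Pike} − 2q_{Nadir} = 0 ⇒ q_{Pike} = 28 − (1/3)q_{Nadir}.
Similarly q_{Nadir} = 74/3 − (1/3)q_{Pike}.
Solving the two reaction functions simultaneously: (1 − (−1/3)(−1/3))q_{Pike} = 28 − (1/3)·(74/3), so (8/9)q_{Pike} = 178/9 and q_{Pike} = 22.25.
Then q_{Nadir} = 74/3 − (1/3)·22.25 = 17.25.
P_{Pike} = 192 − 3·22.25 − 2·17.25 = 90.75.
Profit = (90.75 − 24)·22.25 = 1485.1875.

1485.1875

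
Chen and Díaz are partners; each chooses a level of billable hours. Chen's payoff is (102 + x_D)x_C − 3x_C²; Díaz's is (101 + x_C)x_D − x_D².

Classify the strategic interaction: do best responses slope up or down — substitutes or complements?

Expanding Chen's payoff: 102x_C + x_Dx_C − 3x_C².
∂π/∂x_C = 102 + x_D − 6x_C = 0, so x_C = 17 + (1/6)x_D.
The best-response slope dx_C/dx_D = 1/6 > 0: the reaction function is upward-sloping, so the choices are strategic complements.

strategic complements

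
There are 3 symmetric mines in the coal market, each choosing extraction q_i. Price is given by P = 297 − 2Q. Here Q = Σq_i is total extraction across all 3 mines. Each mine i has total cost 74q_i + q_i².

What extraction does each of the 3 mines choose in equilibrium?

22.3

A representative mine's profit is π_i = q_i(297 − 2Q) − 74q_i − q_i², with Q = q_i + Σ_{j≠i} q_j.
First-order condition: 223 − 6q_i − 2Σ_{j≠i} q_j = 0.
Imposing symmetry (q_j = q for all j) turns Σ_{j≠i} q_j into 2q, so 223 = 10q and q = 22.3.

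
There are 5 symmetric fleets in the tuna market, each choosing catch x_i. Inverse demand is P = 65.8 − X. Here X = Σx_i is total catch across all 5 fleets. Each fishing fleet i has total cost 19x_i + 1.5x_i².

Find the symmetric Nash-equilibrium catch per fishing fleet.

5.2

A representative fishing fleet's profit is π_i = x_i(65.8 − X) − 19x_i − 1.5x_i², with X = x_i + Σ_{j≠i} x_j.
First-order condition: 46.8 − 5x_i − Σ_{j≠i} x_j = 0.
Imposing symmetry (x_j = x for all j) turns Σ_{j≠i} x_j into 4x, so 46.8 = 9x and x = 5.2.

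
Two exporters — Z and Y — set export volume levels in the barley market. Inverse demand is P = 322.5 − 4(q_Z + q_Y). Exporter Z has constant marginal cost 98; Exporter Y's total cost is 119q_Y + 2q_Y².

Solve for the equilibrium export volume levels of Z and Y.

23.5, 9.125

Exporter Z's profit: π = q_Z(322.5 − 4(q_Z + q_Y)) − 98q_Z.
∂π/∂q_Z = 224.5 − 8q_Z − 4q_Y = 0, so q_Z = 28.0625 − 0.5q_Y.
For Y: ∂π/∂q_Y = 203.5 − 12q_Y − 4q_Z = 0 ⇒ q_Y = 407/24 − (1/3)q_Z.
Substituting the second reaction function into the first: q_Z = 28.0625 − 0.5(407/24 − (1/3)q_Z), which gives (5/6)q_Z = 235/12 ⇒ q_Z = 23.5.
Then q_Y = 407/24 − (1/3)·23.5 = 9.125.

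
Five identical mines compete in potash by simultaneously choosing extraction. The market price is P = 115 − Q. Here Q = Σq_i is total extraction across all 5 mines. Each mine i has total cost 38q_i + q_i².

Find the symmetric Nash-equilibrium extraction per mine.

A representative mine's profit is π_i = q_i(115 − Q) − 38q_i − q_i², with Q = q_i + Σ_{j≠i} q_j.
First-order condition: 77 − 4q_i − Σ_{j≠i} q_j = 0.
In a symmetric equilibrium every mine chooses the same q, so Σ_{j≠i} q_j = 4q. The condition becomes 77 − 8q = 0, giving q = 77/8 = 9.625.

9.625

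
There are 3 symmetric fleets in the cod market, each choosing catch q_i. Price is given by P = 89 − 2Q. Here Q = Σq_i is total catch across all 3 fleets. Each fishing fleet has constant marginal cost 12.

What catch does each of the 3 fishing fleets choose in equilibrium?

A representative fishing fleet's profit is π_i = q_i(89 − 2Q) − 12q_i, with Q = q_i + Σ_{j≠i} q_j.
First-order condition: 77 − 4q_i − 2Σ_{j≠i} q_j = 0.
Imposing symmetry (q_j = q for all j) turns Σ_{j≠i} q_j into 2q, so 77 = 8q and q = 9.625.

9.625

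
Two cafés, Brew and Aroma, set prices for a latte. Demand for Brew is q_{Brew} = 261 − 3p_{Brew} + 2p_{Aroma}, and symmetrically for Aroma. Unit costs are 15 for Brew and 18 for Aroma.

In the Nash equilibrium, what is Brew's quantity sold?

186.1875

Brew's profit: π = (p_{Brew} − 15)(261 − 3p_{Brew} + 2p_{Aroma}).
∂π/∂p_{Brew} = 306 − 6p_{Brew} + 2p_{Aroma} = 0 ⇒ p_{Brew} = 51 + (1/3)p_{Aroma}.
Similarly p_{Aroma} = 52.5 + (1/3)p_{Brew}.
Solving the two reaction functions simultaneously: (1 − (1/3)(1/3))p_{Brew} = 51 + (1/3)·52.5, so (8/9)p_{Brew} = 68.5 and p_{Brew} = 77.0625.
Then p_{Aroma} = 52.5 + (1/3)·77.0625 = 78.1875.
q_{Brew} = 261 − 3·77.0625 + 2·78.1875 = 186.1875.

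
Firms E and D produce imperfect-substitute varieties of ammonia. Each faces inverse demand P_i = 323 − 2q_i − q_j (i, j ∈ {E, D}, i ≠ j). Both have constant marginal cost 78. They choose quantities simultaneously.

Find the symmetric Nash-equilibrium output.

Firm E's profit: π = q_E(323 − 2q_E − q_D) − 78q_E.
∂π/∂q_E = 245 − 4q_E − q_D = 0 ⇒ q_E = 61.25 − 0.25q_D.
By symmetry q_D = q_E; substituting into the reaction function, 1.25q_E = 61.25 and q_E = 49.

49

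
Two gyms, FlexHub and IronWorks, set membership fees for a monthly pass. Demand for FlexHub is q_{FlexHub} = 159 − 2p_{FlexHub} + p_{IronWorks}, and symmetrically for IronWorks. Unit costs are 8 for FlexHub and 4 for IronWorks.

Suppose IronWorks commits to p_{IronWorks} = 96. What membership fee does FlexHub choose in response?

FlexHub's profit: π = (p_{FlexHub} − 8)(159 − 2p_{FlexHub} + p_{IronWorks}).
∂π/∂p_{FlexHub} = 175 − 4p_{FlexHub} + p_{IronWorks} = 0 ⇒ p_{FlexHub} = 43.75 + 0.25p_{IronWorks}.
At p_{IronWorks} = 96: p_{FlexHub} = 43.75 + 0.25·96 = 67.75.

67.75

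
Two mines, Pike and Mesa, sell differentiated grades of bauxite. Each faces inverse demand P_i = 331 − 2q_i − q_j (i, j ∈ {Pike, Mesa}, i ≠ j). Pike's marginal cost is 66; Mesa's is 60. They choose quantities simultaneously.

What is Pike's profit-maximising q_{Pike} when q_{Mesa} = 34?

Mine Pike's profit: π = q_{Pike}(331 − 2q_{Pike} − q_{Mesa}) − 66q_{Pike}.
∂π/∂q_{Pike} = 265 − 4q_{Pike} − q_{Mesa} = 0 ⇒ q_{Pike} = 66.25 − 0.25q_{Mesa}.
At q_{Mesa} = 34: q_{Pike} = 66.25 − 0.25·34 = 57.75.

57.75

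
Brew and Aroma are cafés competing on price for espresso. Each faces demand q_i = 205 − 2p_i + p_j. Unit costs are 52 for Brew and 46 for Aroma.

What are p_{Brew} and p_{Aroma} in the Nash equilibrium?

102.2, 99.8

Brew's profit: π = (p_{Brew} − 52)(205 − 2p_{Brew} + p_{Aroma}).
∂π/∂p_{Brew} = 309 − 4p_{Brew} + p_{Aroma} = 0 ⇒ p_{Brew} = 77.25 + 0.25p_{Aroma}.
Similarly p_{Aroma} = 74.25 + 0.25p_{Brew}.
Substituting the second reaction function into the first: p_{Brew} = 77.25 + 0.25(74.25 + 0.25p_{Brew}), which gives 0.9375p_{Brew} = 95.8125 ⇒ p_{Brew} = 102.2.
Then p_{Aroma} = 74.25 + 0.25·102.2 = 99.8.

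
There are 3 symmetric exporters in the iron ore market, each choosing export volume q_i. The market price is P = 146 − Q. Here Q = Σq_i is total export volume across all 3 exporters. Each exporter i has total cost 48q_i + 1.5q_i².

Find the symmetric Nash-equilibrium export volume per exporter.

14

A representative exporter's profit is π_i = q_i(146 − Q) − 48q_i − 1.5q_i², with Q = q_i + Σ_{j≠i} q_j.
First-order condition: 98 − 5q_i − Σ_{j≠i} q_j = 0.
Imposing symmetry (q_j = q for all j) turns Σ_{j≠i} q_j into 2q, so 98 = 7q and q = 14.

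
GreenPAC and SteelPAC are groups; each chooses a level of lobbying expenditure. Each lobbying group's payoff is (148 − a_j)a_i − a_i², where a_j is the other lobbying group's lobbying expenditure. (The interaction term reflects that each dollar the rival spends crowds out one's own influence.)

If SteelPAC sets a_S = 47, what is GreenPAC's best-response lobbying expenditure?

GreenPAC's payoff is (148 − a_S)a_G − a_G².
∂π/∂a_G = 148 − a_S − 2a_G = 0, so a_G = 74 − 0.5a_S.
At a_S = 47: a_G = 74 − 0.5·47 = 50.5.

50.5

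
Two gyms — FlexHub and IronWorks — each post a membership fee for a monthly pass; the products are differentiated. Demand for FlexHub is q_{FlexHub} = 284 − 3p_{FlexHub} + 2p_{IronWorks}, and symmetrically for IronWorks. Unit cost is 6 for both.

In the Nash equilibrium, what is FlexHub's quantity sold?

FlexHub's profit: π = (p_{FlexHub} − 6)(284 − 3p_{FlexHub} + 2p_{IronWorks}).
∂π/∂p_{FlexHub} = 302 − 6p_{FlexHub} + 2p_{IronWorks} = 0 ⇒ p_{FlexHub} = 151/3 + (1/3)p_{IronWorks}.
Setting p_{FlexHub} = p_{IronWorks} in the reaction function: p_{FlexHub} = 151/3 + (1/3)p_{FlexHub}, so p_{FlexHub} = (151/3) / (2/3) = 75.5.
q_{FlexHub} = 284 − 3·75.5 + 2·75.5 = 208.5.

208.5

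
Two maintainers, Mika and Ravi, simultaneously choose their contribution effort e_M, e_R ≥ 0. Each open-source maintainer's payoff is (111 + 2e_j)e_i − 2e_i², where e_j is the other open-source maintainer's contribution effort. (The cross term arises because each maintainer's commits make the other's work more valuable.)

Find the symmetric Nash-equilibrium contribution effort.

Mika's payoff is (111 + 2e_R)e_M − 2e_M².
∂π/∂e_M = 111 + 2e_R − 4e_M = 0, so e_M = 27.75 + 0.5e_R.
By symmetry e_R = e_M; substituting into the reaction function, 0.5e_M = 27.75 and e_M = 55.5.

55.5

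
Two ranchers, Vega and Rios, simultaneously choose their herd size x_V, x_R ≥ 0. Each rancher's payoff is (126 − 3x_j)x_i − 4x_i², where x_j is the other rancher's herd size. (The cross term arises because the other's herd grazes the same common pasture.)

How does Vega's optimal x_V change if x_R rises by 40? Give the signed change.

Vega's payoff is (126 − 3x_R)x_V − 4x_V².
∂π/∂x_V = 126 − 3x_R − 8x_V = 0, so x_V = 15.75 − 0.375x_R.
The reaction-function slope is −0.375, so a 40-unit rise in x_R moves x_V by −0.375 × 40 = −15. Vega's best response falls — the actions are strategic substitutes.

-15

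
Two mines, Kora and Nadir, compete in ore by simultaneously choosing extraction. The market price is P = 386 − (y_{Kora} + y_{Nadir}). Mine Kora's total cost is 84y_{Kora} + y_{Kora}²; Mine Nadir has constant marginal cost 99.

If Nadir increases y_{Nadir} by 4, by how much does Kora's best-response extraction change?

-1

Mine Kora's profit: π = y_{Kora}(386 − (y_{Kora} + y_{Nadir})) − 84y_{Kora} − y_{Kora}².
∂π/∂y_{Kora} = 302 − 4y_{Kora} − y_{Nadir} = 0, so y_{Kora} = 75.5 − 0.25y_{Nadir}.
The reaction-function slope is −0.25, so a 4-unit rise in y_{Nadir} moves y_{Kora} by −0.25 × 4 = −1. Kora's best response falls — the actions are strategic substitutes.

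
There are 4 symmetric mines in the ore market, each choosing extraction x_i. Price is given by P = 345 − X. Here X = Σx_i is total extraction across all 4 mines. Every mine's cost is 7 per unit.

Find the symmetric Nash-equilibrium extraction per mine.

A representative mine's profit is π_i = x_i(345 − X) − 7x_i, with X = x_i + Σ_{j≠i} x_j.
First-order condition: 338 − 2x_i − Σ_{j≠i} x_j = 0.
In a symmetric equilibrium every mine chooses the same x, so Σ_{j≠i} x_j = 3x. The condition becomes 338 − 5x = 0, giving x = 338/5 = 67.6.

67.6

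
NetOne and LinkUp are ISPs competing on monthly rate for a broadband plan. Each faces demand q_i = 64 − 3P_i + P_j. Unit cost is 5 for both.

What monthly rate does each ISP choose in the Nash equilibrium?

15.8

NetOne's profit: π = (P_{NetOne} − 5)(64 − 3P_{NetOne} + P_{LinkUp}).
∂π/∂P_{NetOne} = 79 − 6P_{NetOne} + P_{LinkUp} = 0 ⇒ P_{NetOne} = 79/6 + (1/6)P_{LinkUp}.
The game is symmetric, so in equilibrium P_{LinkUp} = P_{NetOne}: the reaction function gives (5/6)P_{NetOne} = 79/6, hence P_{NetOne} = 15.8.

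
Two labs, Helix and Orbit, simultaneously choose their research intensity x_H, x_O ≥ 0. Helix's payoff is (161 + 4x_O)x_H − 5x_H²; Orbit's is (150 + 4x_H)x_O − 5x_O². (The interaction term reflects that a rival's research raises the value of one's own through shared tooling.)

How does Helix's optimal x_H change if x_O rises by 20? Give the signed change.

8

Expanding Helix's payoff: 161x_H + 4x_Ox_H − 5x_H².
∂π/∂x_H = 161 + 4x_O − 10x_H = 0, so x_H = 16.1 + 0.4x_O.
The reaction-function slope is 0.4, so a 20-unit rise in x_O moves x_H by 0.4 × 20 = 8. Helix's best response rises — the actions are strategic complements.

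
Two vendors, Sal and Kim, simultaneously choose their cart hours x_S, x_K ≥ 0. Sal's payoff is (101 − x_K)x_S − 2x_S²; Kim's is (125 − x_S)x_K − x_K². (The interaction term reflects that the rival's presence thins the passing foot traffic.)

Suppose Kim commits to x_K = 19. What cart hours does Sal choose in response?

Expanding Sal's payoff: 101x_S − x_Kx_S − 2x_S².
∂π/∂x_S = 101 − x_K − 4x_S = 0, so x_S = 25.25 − 0.25x_K.
At x_K = 19: x_S = 25.25 − 0.25·19 = 20.5.

20.5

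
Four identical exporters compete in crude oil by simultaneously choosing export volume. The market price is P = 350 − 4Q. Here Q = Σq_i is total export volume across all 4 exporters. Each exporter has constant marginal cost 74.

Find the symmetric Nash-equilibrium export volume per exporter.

13.8

A representative exporter's profit is π_i = q_i(350 − 4Q) − 74q_i, with Q = q_i + Σ_{j≠i} q_j.
First-order condition: 276 − 8q_i − 4Σ_{j≠i} q_j = 0.
With identical exporters, set every q_j = q: then 276 − 8q − 12q = 0, i.e. q = 276/20 = 13.8.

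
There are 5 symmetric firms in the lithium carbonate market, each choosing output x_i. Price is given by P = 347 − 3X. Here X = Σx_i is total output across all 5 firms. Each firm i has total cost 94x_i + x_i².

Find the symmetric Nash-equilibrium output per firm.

A representative firm's profit is π_i = x_i(347 − 3X) − 94x_i − x_i², with X = x_i + Σ_{j≠i} x_j.
First-order condition: 253 − 8x_i − 3Σ_{j≠i} x_j = 0.
In a symmetric equilibrium every firm chooses the same x, so Σ_{j≠i} x_j = 4x. The condition becomes 253 − 20x = 0, giving x = 253/20 = 12.65.

12.65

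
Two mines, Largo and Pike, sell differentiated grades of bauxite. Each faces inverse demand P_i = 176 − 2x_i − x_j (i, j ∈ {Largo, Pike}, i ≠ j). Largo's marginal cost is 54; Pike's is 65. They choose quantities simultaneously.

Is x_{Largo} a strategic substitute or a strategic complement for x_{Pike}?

strategic substitutes

Mine Largo's profit: π = x_{Largo}(176 − 2x_{Largo} − x_{Pike}) − 54x_{Largo}.
∂π/∂x_{Largo} = 122 − 4x_{Largo} − x_{Pike} = 0 ⇒ x_{Largo} = 30.5 − 0.25x_{Pike}.
The best-response slope dx_{Largo}/dx_{Pike} = −0.25 < 0: the reaction function is downward-sloping, so the choices are strategic substitutes.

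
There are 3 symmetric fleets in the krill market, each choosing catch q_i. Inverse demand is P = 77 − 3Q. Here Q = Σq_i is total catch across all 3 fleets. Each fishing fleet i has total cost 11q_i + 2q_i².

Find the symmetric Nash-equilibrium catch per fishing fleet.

A representative fishing fleet's profit is π_i = q_i(77 − 3Q) − 11q_i − 2q_i², with Q = q_i + Σ_{j≠i} q_j.
First-order condition: 66 − 10q_i − 3Σ_{j≠i} q_j = 0.
In a symmetric equilibrium every fishing fleet chooses the same q, so Σ_{j≠i} q_j = 2q. The condition becomes 66 − 16q = 0, giving q = 66/16 = 4.125.

4.125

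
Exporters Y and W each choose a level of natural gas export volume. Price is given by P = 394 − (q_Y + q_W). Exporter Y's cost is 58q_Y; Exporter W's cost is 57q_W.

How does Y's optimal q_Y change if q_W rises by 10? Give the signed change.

Exporter Y's profit: π = q_Y(394 − (q_Y + q_W)) − 58q_Y.
∂π/∂q_Y = 336 − 2q_Y − q_W = 0, so q_Y = 168 − 0.5q_W.
The reaction-function slope is −0.5, so a 10-unit rise in q_W moves q_Y by −0.5 × 10 = −5. Y's best response falls — the actions are strategic substitutes.

-5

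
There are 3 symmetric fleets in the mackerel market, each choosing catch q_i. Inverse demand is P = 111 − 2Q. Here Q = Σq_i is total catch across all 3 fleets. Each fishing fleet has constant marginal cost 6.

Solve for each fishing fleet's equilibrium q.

A representative fishing fleet's profit is π_i = q_i(111 − 2Q) − 6q_i, with Q = q_i + Σ_{j≠i} q_j.
First-order condition: 105 − 4q_i − 2Σ_{j≠i} q_j = 0.
Imposing symmetry (q_j = q for all j) turns Σ_{j≠i} q_j into 2q, so 105 = 8q and q = 13.125.

13.125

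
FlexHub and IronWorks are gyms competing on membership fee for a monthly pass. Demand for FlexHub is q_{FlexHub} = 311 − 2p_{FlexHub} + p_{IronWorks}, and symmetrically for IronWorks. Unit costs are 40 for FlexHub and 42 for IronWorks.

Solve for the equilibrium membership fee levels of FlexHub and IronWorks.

FlexHub's profit: π = (p_{FlexHub} − 40)(311 − 2p_{FlexHub} + p_{IronWorks}).
∂π/∂p_{FlexHub} = 391 − 4p_{FlexHub} + p_{IronWorks} = 0 ⇒ p_{FlexHub} = 97.75 + 0.25p_{IronWorks}.
Similarly p_{IronWorks} = 98.75 + 0.25p_{FlexHub}.
Substituting the second reaction function into the first: p_{FlexHub} = 97.75 + 0.25(98.75 + 0.25p_{FlexHub}), which gives 0.9375p_{FlexHub} = 122.4375 ⇒ p_{FlexHub} = 130.6.
Then p_{IronWorks} = 98.75 + 0.25·130.6 = 131.4.

130.6, 131.4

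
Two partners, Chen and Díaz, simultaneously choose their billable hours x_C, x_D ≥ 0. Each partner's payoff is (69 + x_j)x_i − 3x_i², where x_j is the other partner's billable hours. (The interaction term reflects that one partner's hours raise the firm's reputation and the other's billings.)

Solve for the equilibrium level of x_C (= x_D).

Chen's payoff is (69 + x_D)x_C − 3x_C².
∂π/∂x_C = 69 + x_D − 6x_C = 0, so x_C = 11.5 + (1/6)x_D.
Setting x_C = x_D in the reaction function: x_C = 11.5 + (1/6)x_C, so x_C = 11.5 / (5/6) = 13.8.

13.8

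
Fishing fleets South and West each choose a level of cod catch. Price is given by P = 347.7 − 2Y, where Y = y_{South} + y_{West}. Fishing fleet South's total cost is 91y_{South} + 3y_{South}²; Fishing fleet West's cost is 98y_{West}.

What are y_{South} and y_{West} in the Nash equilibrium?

Fishing fleet South's profit: π = y_{South}(347.7 − 2(y_{South} + y_{West})) − 91y_{South} − 3y_{South}².
∂π/∂y_{South} = 256.7 − 10y_{South} − 2y_{West} = 0, so y_{South} = 25.67 − 0.2y_{West}.
For West: ∂π/∂y_{West} = 249.7 − 4y_{West} − 2y_{South} = 0 ⇒ y_{West} = 62.425 − 0.5y_{South}.
Substituting the second reaction function into the first: y_{South} = 25.67 − 0.2(62.425 − 0.5y_{South}), which gives 0.9y_{South} = 13.185 ⇒ y_{South} = 14.65.
Then y_{West} = 62.425 − 0.5·14.65 = 55.1.

14.65, 55.1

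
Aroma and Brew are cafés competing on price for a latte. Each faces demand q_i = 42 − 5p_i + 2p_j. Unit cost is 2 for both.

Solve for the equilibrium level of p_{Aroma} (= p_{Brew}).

6.5

Aroma's profit: π = (p_{Aroma} − 2)(42 − 5p_{Aroma} + 2p_{Brew}).
∂π/∂p_{Aroma} = 52 − 10p_{Aroma} + 2p_{Brew} = 0 ⇒ p_{Aroma} = 5.2 + 0.2p_{Brew}.
By symmetry p_{Brew} = p_{Aroma}; substituting into the reaction function, 0.8p_{Aroma} = 5.2 and p_{Aroma} = 6.5.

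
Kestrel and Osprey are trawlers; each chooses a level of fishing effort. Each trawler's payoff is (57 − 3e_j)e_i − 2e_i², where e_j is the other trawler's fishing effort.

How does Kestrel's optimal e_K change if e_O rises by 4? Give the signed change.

-3

Kestrel's payoff is (57 − 3e_O)e_K − 2e_K².
∂π/∂e_K = 57 − 3e_O − 4e_K = 0, so e_K = 14.25 − 0.75e_O.
The reaction-function slope is −0.75, so a 4-unit rise in e_O moves e_K by −0.75 × 4 = −3. Kestrel's best response falls — the actions are strategic substitutes.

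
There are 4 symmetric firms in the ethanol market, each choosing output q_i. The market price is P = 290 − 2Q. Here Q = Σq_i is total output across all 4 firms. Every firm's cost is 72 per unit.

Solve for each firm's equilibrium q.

21.8

A representative firm's profit is π_i = q_i(290 − 2Q) − 72q_i, with Q = q_i + Σ_{j≠i} q_j.
First-order condition: 218 − 4q_i − 2Σ_{j≠i} q_j = 0.
In a symmetric equilibrium every firm chooses the same q, so Σ_{j≠i} q_j = 3q. The condition becomes 218 − 10q = 0, giving q = 218/10 = 21.8.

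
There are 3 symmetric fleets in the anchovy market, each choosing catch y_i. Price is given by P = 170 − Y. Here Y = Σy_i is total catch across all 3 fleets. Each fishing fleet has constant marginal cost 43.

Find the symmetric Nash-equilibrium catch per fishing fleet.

A representative fishing fleet's profit is π_i = y_i(170 − Y) − 43y_i, with Y = y_i + Σ_{j≠i} y_j.
First-order condition: 127 − 2y_i − Σ_{j≠i} y_j = 0.
Imposing symmetry (y_j = y for all j) turns Σ_{j≠i} y_j into 2y, so 127 = 4y and y = 31.75.

31.75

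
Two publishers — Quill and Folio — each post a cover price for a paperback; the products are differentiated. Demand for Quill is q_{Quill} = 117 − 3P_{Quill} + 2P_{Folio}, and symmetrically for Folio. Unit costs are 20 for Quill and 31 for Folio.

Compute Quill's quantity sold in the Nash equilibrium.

78.9375

Quill's profit: π = (P_{Quill} − 20)(117 − 3P_{Quill} + 2P_{Folio}).
∂π/∂P_{Quill} = 177 − 6P_{Quill} + 2P_{Folio} = 0 ⇒ P_{Quill} = 29.5 + (1/3)P_{Folio}.
Similarly P_{Folio} = 35 + (1/3)P_{Quill}.
Substituting the second reaction function into the first: P_{Quill} = 29.5 + (1/3)(35 + (1/3)P_{Quill}), which gives (8/9)P_{Quill} = 247/6 ⇒ P_{Quill} = 46.3125.
Then P_{Folio} = 35 + (1/3)·46.3125 = 50.4375.
q_{Quill} = 117 − 3·46.3125 + 2·50.4375 = 78.9375.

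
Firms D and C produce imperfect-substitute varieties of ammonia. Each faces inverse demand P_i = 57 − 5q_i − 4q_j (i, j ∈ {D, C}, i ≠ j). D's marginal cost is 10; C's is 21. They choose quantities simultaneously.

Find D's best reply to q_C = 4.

3.1

Firm D's profit: π = q_D(57 − 5q_D − 4q_C) − 10q_D.
∂π/∂q_D = 47 − 10q_D − 4q_C = 0 ⇒ q_D = 4.7 − 0.4q_C.
At q_C = 4: q_D = 4.7 − 0.4·4 = 3.1.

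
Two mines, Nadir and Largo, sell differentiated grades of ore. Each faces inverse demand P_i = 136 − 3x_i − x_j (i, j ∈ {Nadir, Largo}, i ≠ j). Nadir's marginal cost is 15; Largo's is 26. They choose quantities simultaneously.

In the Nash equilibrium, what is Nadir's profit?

Mine Nadir's profit: π = x_{Nadir}(136 − 3x_{Nadir} − x_{Largo}) − 15x_{Nadir}.
∂π/∂x_{Nadir} = 121 − 6x_{Nadir} − x_{Largo} = 0 ⇒ x_{Nadir} = 121/6 − (1/6)x_{Largo}.
Similarly x_{Largo} = 55/3 − (1/6)x_{Nadir}.
Plugging x_{Largo} into Nadir's best response: x_{Nadir} = 121/6 − (1/6)(55/3 − (1/6)x_{Nadir}) ⇒ (35/36)x_{Nadir} = 154/9, so x_{Nadir} = 17.6.
Then x_{Largo} = 55/3 − (1/6)·17.6 = 15.4.
P_{Nadir} = 136 − 3·17.6 − 15.4 = 67.8.
Profit = (67.8 − 15)·17.6 = 929.28.

929.28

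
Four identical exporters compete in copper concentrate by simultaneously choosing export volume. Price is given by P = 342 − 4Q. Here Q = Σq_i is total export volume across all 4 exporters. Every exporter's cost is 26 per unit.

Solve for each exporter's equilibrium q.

15.8

A representative exporter's profit is π_i = q_i(342 − 4Q) − 26q_i, with Q = q_i + Σ_{j≠i} q_j.
First-order condition: 316 − 8q_i − 4Σ_{j≠i} q_j = 0.
Imposing symmetry (q_j = q for all j) turns Σ_{j≠i} q_j into 3q, so 316 = 20q and q = 15.8.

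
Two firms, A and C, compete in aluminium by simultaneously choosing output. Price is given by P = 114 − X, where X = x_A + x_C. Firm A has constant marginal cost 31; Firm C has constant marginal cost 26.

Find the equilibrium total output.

Firm A's profit: π = x_A(114 − (x_A + x_C)) − 31x_A.
∂π/∂x_A = 83 − 2x_A − x_C = 0, so x_A = 41.5 − 0.5x_C.
By the same steps for C: x_C = 44 − 0.5x_A.
Plugging x_C into A's best response: x_A = 41.5 − 0.5(44 − 0.5x_A) ⇒ 0.75x_A = 19.5, so x_A = 26.
Then x_C = 44 − 0.5·26 = 31.
Total output: 26 + 31 = 57.

57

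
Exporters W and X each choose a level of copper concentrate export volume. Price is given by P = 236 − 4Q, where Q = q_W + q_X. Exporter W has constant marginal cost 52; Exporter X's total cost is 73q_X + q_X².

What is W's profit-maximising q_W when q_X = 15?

15.5

Exporter W's profit: π = q_W(236 − 4(q_W + q_X)) − 52q_W.
∂π/∂q_W = 184 − 8q_W − 4q_X = 0, so q_W = 23 − 0.5q_X.
At q_X = 15: q_W = 23 − 0.5·15 = 15.5.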